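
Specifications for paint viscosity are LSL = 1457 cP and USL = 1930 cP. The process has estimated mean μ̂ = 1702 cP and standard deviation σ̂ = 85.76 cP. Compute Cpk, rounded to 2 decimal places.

Cpu = (USL − μ̂) / (3σ̂) = (1930 − 1702) / (3 × 85.76) = 0.8862; Cpl = (μ̂ − LSL) / (3σ̂) = (1702 − 1457) / (3 × 85.76) = 0.9523; Cpk = min(Cpu, Cpl) = 0.8862

0.89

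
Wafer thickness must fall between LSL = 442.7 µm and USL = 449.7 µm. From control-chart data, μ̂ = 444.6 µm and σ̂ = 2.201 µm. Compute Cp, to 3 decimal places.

0.530

Cp = (USL − LSL) / (6σ̂) = (449.7 − 442.7) / (6 × 2.201) = 7.0000 / 13.2060 = 0.5301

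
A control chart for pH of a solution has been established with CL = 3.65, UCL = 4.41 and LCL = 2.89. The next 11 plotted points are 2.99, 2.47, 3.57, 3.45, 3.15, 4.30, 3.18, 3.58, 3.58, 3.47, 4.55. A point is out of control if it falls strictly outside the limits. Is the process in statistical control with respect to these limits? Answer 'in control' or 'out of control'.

out of control

Compare each point to [2.89, 4.41]: sample 2 = 2.47 < LCL; sample 11 = 4.55 > UCL.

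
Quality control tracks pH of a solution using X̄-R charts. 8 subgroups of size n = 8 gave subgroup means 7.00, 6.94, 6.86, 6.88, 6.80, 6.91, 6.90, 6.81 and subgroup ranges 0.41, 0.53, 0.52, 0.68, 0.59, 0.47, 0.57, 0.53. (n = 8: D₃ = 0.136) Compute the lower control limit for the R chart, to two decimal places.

0.07

R̄ = (0.41 + 0.53 + 0.52 + 0.68 + 0.59 + 0.47 + 0.57 + 0.53) / 8 = 4.3000 / 8 = 0.5375
LCL_R = D₃·R̄ = 0.136 × 0.5375 = 0.0731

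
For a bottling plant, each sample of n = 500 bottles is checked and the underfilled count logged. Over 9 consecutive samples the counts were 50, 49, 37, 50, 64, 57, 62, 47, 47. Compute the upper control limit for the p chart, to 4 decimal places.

p̄ = Σdᵢ / (k·n) = 463 / (9 × 500) = 0.10289
UCL = p̄ + 3·√(p̄(1−p̄)/n) = 0.10289 + 3 × √(0.10289×0.89711/500) = 0.10289 + 3 × 0.01359 = 0.14365

0.1436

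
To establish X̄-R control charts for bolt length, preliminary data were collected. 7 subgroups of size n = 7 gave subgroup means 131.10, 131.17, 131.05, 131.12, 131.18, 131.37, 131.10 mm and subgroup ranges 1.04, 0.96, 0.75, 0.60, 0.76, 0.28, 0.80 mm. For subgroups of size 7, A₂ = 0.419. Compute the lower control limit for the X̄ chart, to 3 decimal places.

130.845

X̄̄ = (131.10 + 131.17 + 131.05 + 131.12 + 131.18 + 131.37 + 131.10) / 7 = 918.0900 / 7 = 131.1557
R̄ = (1.04 + 0.96 + 0.75 + 0.60 + 0.76 + 0.28 + 0.80) / 7 = 5.1900 / 7 = 0.7414
LCL = X̄̄ − A₂·R̄ = 131.1557 − 0.419 × 0.7414 = 130.8451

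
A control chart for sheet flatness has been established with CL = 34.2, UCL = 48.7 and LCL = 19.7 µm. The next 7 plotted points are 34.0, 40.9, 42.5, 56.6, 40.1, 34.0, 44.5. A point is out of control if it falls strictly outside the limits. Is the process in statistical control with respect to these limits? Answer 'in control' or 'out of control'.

out of control

Compare each point to [19.7, 48.7]: sample 4 = 56.6 > UCL.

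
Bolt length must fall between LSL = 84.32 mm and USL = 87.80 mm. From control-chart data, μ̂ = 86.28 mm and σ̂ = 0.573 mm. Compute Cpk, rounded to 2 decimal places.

Cpu = (USL − μ̂) / (3σ̂) = (87.80 − 86.28) / (3 × 0.573) = 0.8842; Cpl = (μ̂ − LSL) / (3σ̂) = (86.28 − 84.32) / (3 × 0.573) = 1.1402; Cpk = min(Cpu, Cpl) = 0.8842

0.88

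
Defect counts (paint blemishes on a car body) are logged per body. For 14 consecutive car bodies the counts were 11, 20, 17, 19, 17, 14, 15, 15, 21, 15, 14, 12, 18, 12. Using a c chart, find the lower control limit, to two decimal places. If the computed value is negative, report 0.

c̄ = (11 + 20 + 17 + 19 + 17 + 14 + 15 + 15 + 21 + 15 + 14 + 12 + 18 + 12) / 14 = 220 / 14 = 15.7143
LCL = c̄ − 3√c̄ = 15.7143 − 3 × 3.9641 = 3.8219

3.82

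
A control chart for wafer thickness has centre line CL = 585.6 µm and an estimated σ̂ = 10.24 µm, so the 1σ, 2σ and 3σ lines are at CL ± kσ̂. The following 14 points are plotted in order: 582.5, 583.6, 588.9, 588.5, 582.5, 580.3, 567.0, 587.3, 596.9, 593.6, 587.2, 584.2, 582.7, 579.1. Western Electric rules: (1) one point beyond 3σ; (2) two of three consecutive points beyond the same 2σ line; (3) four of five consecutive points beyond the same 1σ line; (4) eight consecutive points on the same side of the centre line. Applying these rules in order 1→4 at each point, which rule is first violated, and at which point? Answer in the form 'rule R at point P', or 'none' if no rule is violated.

none

Zone of each point (C = within 1σ̂, B = 1σ̂–2σ̂, A = 2σ̂–3σ̂, * = beyond 3σ̂; sign = side of CL): 1:-C, 2:-C, 3:+C, 4:+C, 5:-C, 6:-C, 7:-B, 8:+C, 9:+B, 10:+C, 11:+C, 12:-C, 13:-C, 14:-C
No rule fires across all 14 points.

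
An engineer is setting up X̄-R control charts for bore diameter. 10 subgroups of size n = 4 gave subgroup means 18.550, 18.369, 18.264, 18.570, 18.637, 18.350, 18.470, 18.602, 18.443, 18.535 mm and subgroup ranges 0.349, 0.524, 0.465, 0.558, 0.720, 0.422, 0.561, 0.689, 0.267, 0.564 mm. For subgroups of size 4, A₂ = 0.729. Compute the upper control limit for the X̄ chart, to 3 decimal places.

18.852

X̄̄ = (18.550 + 18.369 + 18.264 + 18.570 + 18.637 + 18.350 + 18.470 + 18.602 + 18.443 + 18.535) / 10 = 184.7900 / 10 = 18.4790
R̄ = (0.349 + 0.524 + 0.465 + 0.558 + 0.720 + 0.422 + 0.561 + 0.689 + 0.267 + 0.564) / 10 = 5.1190 / 10 = 0.5119
UCL = X̄̄ + A₂·R̄ = 18.4790 + 0.729 × 0.5119 = 18.8522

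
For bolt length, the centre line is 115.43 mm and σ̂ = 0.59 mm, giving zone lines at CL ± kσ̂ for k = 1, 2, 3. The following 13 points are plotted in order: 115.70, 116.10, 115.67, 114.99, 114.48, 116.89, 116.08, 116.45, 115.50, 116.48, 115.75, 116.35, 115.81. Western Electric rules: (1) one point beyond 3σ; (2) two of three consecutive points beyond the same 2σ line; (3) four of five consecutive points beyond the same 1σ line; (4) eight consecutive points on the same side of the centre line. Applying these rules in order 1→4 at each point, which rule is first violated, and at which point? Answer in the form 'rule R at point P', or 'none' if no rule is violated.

rule 3 at point 10

Zone of each point (C = within 1σ̂, B = 1σ̂–2σ̂, A = 2σ̂–3σ̂, * = beyond 3σ̂; sign = side of CL): 1:+C, 2:+B, 3:+C, 4:-C, 5:-B, 6:+A, 7:+B, 8:+B, 9:+C, 10:+B, 11:+C, 12:+B, 13:+C
Rule 3 (four of five consecutive points beyond the same 1σ limit) is satisfied at point 10.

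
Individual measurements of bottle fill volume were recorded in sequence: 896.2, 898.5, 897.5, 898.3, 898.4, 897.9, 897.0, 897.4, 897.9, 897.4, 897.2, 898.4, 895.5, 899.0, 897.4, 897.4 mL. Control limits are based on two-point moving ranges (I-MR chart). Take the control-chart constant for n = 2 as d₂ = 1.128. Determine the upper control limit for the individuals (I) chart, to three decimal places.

X̄ = (896.2 + 898.5 + 897.5 + 898.3 + 898.4 + 897.9 + 897.0 + 897.4 + 897.9 + 897.4 + 897.2 + 898.4 + 895.5 + 899.0 + 897.4 + 897.4) / 16 = 897.5875
Moving ranges: 2.3, 1.0, 0.8, 0.1, 0.5, 0.9, 0.4, 0.5, 0.5, 0.2, 1.2, 2.9, 3.5, 1.6, 0.0; M̄R̄ = 16.4000 / 15 = 1.0933
UCL = X̄ + 3·M̄R̄/d₂ = 897.5875 + 3 × 1.0933 / 1.128 = 900.4953

900.495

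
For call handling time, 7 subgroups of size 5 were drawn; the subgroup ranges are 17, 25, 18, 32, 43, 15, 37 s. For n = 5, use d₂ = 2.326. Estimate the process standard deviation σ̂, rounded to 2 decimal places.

11.49

R̄ = (17 + 25 + 18 + 32 + 43 + 15 + 37) / 7 = 26.7143
σ̂ = R̄ / d₂ = 26.7143 / 2.326 = 11.4851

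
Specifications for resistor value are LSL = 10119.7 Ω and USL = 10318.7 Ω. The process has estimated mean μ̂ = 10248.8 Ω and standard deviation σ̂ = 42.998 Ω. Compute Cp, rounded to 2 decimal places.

Cp = (USL − LSL) / (6σ̂) = (10318.7 − 10119.7) / (6 × 42.998) = 199.0000 / 257.9880 = 0.7714

0.77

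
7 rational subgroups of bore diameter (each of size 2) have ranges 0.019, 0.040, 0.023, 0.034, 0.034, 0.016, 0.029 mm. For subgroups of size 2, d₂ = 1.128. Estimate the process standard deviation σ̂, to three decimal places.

0.025

R̄ = (0.019 + 0.040 + 0.023 + 0.034 + 0.034 + 0.016 + 0.029) / 7 = 0.0279
σ̂ = R̄ / d₂ = 0.0279 / 1.128 = 0.0247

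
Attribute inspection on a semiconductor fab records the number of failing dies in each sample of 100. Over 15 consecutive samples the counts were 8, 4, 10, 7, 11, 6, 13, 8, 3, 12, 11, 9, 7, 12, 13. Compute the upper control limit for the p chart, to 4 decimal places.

0.1749

p̄ = Σdᵢ / (k·n) = 134 / (15 × 100) = 0.08933
UCL = p̄ + 3·√(p̄(1−p̄)/n) = 0.08933 + 3 × √(0.08933×0.91067/100) = 0.08933 + 3 × 0.02852 = 0.17490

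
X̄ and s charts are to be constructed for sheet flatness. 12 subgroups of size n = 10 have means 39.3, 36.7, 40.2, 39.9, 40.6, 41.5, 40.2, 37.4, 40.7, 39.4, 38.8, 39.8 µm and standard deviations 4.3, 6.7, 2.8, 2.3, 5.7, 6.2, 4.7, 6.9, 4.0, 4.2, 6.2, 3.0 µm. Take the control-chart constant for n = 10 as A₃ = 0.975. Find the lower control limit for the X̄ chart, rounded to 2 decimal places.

34.91

X̄̄ = (39.3 + 36.7 + 40.2 + 39.9 + 40.6 + 41.5 + 40.2 + 37.4 + 40.7 + 39.4 + 38.8 + 39.8) / 12 = 39.5417
s̄ = (4.3 + 6.7 + 2.8 + 2.3 + 5.7 + 6.2 + 4.7 + 6.9 + 4.0 + 4.2 + 6.2 + 3.0) / 12 = 4.7500
LCL = X̄̄ − A₃·s̄ = 39.5417 − 0.975 × 4.7500 = 34.9104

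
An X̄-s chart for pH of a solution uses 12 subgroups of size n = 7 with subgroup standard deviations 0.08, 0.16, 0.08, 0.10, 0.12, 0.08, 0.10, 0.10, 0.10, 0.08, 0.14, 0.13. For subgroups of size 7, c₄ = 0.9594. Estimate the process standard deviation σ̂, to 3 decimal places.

0.110

s̄ = (0.08 + 0.16 + 0.08 + 0.10 + 0.12 + 0.08 + 0.10 + 0.10 + 0.10 + 0.08 + 0.14 + 0.13) / 12 = 0.1058
σ̂ = s̄ / c₄ = 0.1058 / 0.9594 = 0.1103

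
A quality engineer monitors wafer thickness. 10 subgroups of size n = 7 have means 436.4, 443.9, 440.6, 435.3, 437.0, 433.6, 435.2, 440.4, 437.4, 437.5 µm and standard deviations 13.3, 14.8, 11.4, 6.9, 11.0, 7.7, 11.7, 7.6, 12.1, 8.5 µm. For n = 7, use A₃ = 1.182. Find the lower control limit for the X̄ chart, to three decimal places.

425.319

X̄̄ = (436.4 + 443.9 + 440.6 + 435.3 + 437.0 + 433.6 + 435.2 + 440.4 + 437.4 + 437.5) / 10 = 437.7300
s̄ = (13.3 + 14.8 + 11.4 + 6.9 + 11.0 + 7.7 + 11.7 + 7.6 + 12.1 + 8.5) / 10 = 10.5000
LCL = X̄̄ − A₃·s̄ = 437.7300 − 1.182 × 10.5000 = 425.3190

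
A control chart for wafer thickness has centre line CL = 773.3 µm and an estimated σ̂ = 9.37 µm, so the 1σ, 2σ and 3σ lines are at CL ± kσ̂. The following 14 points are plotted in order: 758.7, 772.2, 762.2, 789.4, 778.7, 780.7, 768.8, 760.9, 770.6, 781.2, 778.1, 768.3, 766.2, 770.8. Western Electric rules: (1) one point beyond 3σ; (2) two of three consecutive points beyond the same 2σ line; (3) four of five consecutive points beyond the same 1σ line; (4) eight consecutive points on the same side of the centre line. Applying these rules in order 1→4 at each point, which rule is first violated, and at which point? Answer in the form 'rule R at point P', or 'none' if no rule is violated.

none

Zone of each point (C = within 1σ̂, B = 1σ̂–2σ̂, A = 2σ̂–3σ̂, * = beyond 3σ̂; sign = side of CL): 1:-B, 2:-C, 3:-B, 4:+B, 5:+C, 6:+C, 7:-C, 8:-B, 9:-C, 10:+C, 11:+C, 12:-C, 13:-C, 14:-C
No rule fires across all 14 points.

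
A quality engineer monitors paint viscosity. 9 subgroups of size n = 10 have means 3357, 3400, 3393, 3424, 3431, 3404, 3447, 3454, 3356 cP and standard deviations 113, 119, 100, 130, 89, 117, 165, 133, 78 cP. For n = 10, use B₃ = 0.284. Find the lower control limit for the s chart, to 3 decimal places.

32.944

s̄ = (113 + 119 + 100 + 130 + 89 + 117 + 165 + 133 + 78) / 9 = 116.0000
LCL_s = B₃·s̄ = 0.284 × 116.0000 = 32.9440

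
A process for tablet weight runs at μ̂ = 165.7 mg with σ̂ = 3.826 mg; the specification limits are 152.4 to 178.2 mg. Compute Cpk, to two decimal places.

1.09

Cpu = (USL − μ̂) / (3σ̂) = (178.2 − 165.7) / (3 × 3.826) = 1.0890; Cpl = (μ̂ − LSL) / (3σ̂) = (165.7 − 152.4) / (3 × 3.826) = 1.1587; Cpk = min(Cpu, Cpl) = 1.0890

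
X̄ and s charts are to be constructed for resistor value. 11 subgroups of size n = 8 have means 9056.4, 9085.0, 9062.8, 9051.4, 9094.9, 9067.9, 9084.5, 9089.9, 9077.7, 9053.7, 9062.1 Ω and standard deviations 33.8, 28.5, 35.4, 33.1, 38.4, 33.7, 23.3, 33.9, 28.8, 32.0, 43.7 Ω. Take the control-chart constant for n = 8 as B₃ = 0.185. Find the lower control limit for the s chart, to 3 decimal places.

s̄ = (33.8 + 28.5 + 35.4 + 33.1 + 38.4 + 33.7 + 23.3 + 33.9 + 28.8 + 32.0 + 43.7) / 11 = 33.1455
LCL_s = B₃·s̄ = 0.185 × 33.1455 = 6.1319

6.132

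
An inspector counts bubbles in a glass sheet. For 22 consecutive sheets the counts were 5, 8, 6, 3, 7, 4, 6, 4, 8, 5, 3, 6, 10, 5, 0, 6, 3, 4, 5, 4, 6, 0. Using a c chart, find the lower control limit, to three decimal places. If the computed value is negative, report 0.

c̄ = (5 + 8 + 6 + 3 + 7 + 4 + 6 + 4 + 8 + 5 + 3 + 6 + 10 + 5 + 0 + 6 + 3 + 4 + 5 + 4 + 6 + 0) / 22 = 108 / 22 = 4.9091
LCL = c̄ − 3√c̄ = 4.9091 − 3 × 2.2156 = -1.7378 → 0 (cannot be negative)

0.000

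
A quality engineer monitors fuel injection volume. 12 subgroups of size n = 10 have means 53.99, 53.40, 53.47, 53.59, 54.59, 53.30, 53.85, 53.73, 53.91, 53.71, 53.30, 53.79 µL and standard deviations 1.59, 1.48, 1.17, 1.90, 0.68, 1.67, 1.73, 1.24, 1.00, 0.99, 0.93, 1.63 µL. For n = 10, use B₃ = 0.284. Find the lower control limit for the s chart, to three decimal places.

0.379

s̄ = (1.59 + 1.48 + 1.17 + 1.90 + 0.68 + 1.67 + 1.73 + 1.24 + 1.00 + 0.99 + 0.93 + 1.63) / 12 = 1.3342
LCL_s = B₃·s̄ = 0.284 × 1.3342 = 0.3789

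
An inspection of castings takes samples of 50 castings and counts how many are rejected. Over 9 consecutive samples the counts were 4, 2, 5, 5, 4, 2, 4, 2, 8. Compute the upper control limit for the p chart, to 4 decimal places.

0.1951

p̄ = Σdᵢ / (k·n) = 36 / (9 × 50) = 0.08000
UCL = p̄ + 3·√(p̄(1−p̄)/n) = 0.08000 + 3 × √(0.08000×0.92000/50) = 0.08000 + 3 × 0.03837 = 0.19510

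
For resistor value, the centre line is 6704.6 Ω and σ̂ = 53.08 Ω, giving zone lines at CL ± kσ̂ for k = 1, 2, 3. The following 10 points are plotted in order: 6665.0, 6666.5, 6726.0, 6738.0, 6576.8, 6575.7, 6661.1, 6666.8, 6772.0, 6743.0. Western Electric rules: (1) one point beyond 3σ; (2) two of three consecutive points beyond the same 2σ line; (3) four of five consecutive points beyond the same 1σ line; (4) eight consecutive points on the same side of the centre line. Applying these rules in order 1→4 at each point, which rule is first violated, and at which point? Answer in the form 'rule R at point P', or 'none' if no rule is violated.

Zone of each point (C = within 1σ̂, B = 1σ̂–2σ̂, A = 2σ̂–3σ̂, * = beyond 3σ̂; sign = side of CL): 1:-C, 2:-C, 3:+C, 4:+C, 5:-A, 6:-A, 7:-C, 8:-C, 9:+B, 10:+C
Rule 2 (two of three consecutive points beyond the same 2σ limit) is satisfied at point 6.

rule 2 at point 6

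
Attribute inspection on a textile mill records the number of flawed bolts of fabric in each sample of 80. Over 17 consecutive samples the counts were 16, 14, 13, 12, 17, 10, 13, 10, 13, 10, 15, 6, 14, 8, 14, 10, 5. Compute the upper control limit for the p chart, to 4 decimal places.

p̄ = Σdᵢ / (k·n) = 200 / (17 × 80) = 0.14706
UCL = p̄ + 3·√(p̄(1−p̄)/n) = 0.14706 + 3 × √(0.14706×0.85294/80) = 0.14706 + 3 × 0.03960 = 0.26585

0.2658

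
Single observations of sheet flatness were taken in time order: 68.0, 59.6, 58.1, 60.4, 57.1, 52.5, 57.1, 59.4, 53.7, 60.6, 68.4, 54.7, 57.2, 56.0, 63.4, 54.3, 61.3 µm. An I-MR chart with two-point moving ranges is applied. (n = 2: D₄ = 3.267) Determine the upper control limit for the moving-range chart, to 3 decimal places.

18.030

Moving ranges: 8.4, 1.5, 2.3, 3.3, 4.6, 4.6, 2.3, 5.7, 6.9, 7.8, 13.7, 2.5, 1.2, 7.4, 9.1, 7.0; M̄R̄ = 88.3000 / 16 = 5.5187
UCL_MR = D₄·M̄R̄ = 3.267 × 5.5187 = 18.0298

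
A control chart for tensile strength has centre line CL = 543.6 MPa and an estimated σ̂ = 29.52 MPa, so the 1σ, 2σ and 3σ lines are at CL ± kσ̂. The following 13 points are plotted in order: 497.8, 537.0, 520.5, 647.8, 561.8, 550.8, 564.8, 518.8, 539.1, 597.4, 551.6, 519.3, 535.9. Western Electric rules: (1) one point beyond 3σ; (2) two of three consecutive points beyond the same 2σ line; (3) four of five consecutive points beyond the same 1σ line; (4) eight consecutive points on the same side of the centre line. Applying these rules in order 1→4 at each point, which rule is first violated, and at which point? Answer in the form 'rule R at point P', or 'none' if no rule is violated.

Zone of each point (C = within 1σ̂, B = 1σ̂–2σ̂, A = 2σ̂–3σ̂, * = beyond 3σ̂; sign = side of CL): 1:-B, 2:-C, 3:-C, 4:+*, 5:+C, 6:+C, 7:+C, 8:-C, 9:-C, 10:+B, 11:+C, 12:-C, 13:-C
Rule 1 (one point beyond the 3σ limits) is satisfied at point 4.

rule 1 at point 4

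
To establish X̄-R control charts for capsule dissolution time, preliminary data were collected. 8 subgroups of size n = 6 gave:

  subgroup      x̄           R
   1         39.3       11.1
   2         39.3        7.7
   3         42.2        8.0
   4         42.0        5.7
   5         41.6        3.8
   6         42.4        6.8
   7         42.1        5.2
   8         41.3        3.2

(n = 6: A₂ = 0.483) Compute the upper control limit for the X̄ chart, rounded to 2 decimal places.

44.38

X̄̄ = (39.3 + 39.3 + 42.2 + 42.0 + 41.6 + 42.4 + 42.1 + 41.3) / 8 = 330.2000 / 8 = 41.2750
R̄ = (11.1 + 7.7 + 8.0 + 5.7 + 3.8 + 6.8 + 5.2 + 3.2) / 8 = 51.5000 / 8 = 6.4375
UCL = X̄̄ + A₂·R̄ = 41.2750 + 0.483 × 6.4375 = 44.3843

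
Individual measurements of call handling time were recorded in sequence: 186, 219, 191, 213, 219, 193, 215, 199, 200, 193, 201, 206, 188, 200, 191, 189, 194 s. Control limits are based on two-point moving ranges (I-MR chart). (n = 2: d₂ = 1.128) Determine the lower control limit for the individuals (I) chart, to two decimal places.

X̄ = (186 + 219 + 191 + 213 + 219 + 193 + 215 + 199 + 200 + 193 + 201 + 206 + 188 + 200 + 191 + 189 + 194) / 17 = 199.8235
Moving ranges: 33, 28, 22, 6, 26, 22, 16, 1, 7, 8, 5, 18, 12, 9, 2, 5; M̄R̄ = 220.0000 / 16 = 13.7500
LCL = X̄ − 3·M̄R̄/d₂ = 199.8235 − 3 × 13.7500 / 1.128 = 163.2544

163.25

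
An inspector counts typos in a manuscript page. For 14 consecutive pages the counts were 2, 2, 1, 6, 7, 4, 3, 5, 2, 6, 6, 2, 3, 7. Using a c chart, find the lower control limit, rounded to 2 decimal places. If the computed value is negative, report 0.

0.00

c̄ = (2 + 2 + 1 + 6 + 7 + 4 + 3 + 5 + 2 + 6 + 6 + 2 + 3 + 7) / 14 = 56 / 14 = 4.0000
LCL = c̄ − 3√c̄ = 4.0000 − 3 × 2.0000 = -2.0000 → 0 (cannot be negative)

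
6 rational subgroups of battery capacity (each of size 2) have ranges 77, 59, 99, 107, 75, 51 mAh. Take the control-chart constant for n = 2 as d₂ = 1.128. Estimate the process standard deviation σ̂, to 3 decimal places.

69.149

R̄ = (77 + 59 + 99 + 107 + 75 + 51) / 6 = 78.0000
σ̂ = R̄ / d₂ = 78.0000 / 1.128 = 69.1489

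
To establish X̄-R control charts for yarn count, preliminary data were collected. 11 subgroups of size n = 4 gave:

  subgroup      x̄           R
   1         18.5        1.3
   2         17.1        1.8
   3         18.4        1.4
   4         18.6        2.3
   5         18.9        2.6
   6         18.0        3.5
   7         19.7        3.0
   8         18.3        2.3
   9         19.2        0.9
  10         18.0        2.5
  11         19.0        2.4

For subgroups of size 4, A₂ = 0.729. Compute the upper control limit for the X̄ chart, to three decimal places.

20.109

X̄̄ = (18.5 + 17.1 + 18.4 + 18.6 + 18.9 + 18.0 + 19.7 + 18.3 + 19.2 + 18.0 + 19.0) / 11 = 203.7000 / 11 = 18.5182
R̄ = (1.3 + 1.8 + 1.4 + 2.3 + 2.6 + 3.5 + 3.0 + 2.3 + 0.9 + 2.5 + 2.4) / 11 = 24.0000 / 11 = 2.1818
UCL = X̄̄ + A₂·R̄ = 18.5182 + 0.729 × 2.1818 = 20.1087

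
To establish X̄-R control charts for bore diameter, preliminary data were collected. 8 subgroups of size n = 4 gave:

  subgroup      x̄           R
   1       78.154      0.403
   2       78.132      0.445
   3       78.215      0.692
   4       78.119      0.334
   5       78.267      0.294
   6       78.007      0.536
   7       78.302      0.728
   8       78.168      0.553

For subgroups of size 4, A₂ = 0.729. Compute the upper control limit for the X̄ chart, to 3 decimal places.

78.534

X̄̄ = (78.154 + 78.132 + 78.215 + 78.119 + 78.267 + 78.007 + 78.302 + 78.168) / 8 = 625.3640 / 8 = 78.1705
R̄ = (0.403 + 0.445 + 0.692 + 0.334 + 0.294 + 0.536 + 0.728 + 0.553) / 8 = 3.9850 / 8 = 0.4981
UCL = X̄̄ + A₂·R̄ = 78.1705 + 0.729 × 0.4981 = 78.5336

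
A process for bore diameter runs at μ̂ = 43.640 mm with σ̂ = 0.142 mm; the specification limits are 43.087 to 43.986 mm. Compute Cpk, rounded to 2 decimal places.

Cpu = (USL − μ̂) / (3σ̂) = (43.986 − 43.640) / (3 × 0.142) = 0.8122; Cpl = (μ̂ − LSL) / (3σ̂) = (43.640 − 43.087) / (3 × 0.142) = 1.2981; Cpk = min(Cpu, Cpl) = 0.8122

0.81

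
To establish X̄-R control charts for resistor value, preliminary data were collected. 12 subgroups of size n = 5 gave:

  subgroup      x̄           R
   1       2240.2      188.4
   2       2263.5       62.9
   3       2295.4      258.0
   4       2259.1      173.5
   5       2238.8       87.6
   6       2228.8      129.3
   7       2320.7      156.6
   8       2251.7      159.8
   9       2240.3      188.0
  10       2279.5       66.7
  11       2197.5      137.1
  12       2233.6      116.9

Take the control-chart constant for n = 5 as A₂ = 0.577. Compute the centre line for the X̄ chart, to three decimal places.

X̄̄ = (2240.2 + 2263.5 + 2295.4 + 2259.1 + 2238.8 + 2228.8 + 2320.7 + 2251.7 + 2240.3 + 2279.5 + 2197.5 + 2233.6) / 12 = 27049.1000 / 12 = 2254.0917
CL = X̄̄ = 2254.0917

2254.092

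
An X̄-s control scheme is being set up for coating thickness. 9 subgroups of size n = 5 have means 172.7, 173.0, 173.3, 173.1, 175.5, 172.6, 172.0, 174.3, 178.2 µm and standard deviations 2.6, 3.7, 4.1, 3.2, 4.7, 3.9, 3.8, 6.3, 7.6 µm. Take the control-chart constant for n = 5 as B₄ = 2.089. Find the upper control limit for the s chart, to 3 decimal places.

9.261

s̄ = (2.6 + 3.7 + 4.1 + 3.2 + 4.7 + 3.9 + 3.8 + 6.3 + 7.6) / 9 = 4.4333
UCL_s = B₄·s̄ = 2.089 × 4.4333 = 9.2612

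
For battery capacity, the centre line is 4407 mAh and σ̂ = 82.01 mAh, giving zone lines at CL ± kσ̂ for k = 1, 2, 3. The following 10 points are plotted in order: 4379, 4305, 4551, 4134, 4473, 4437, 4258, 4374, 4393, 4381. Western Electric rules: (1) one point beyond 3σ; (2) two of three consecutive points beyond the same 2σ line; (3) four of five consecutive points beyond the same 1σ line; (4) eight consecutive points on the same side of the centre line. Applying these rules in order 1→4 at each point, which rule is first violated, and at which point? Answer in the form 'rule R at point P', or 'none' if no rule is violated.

Zone of each point (C = within 1σ̂, B = 1σ̂–2σ̂, A = 2σ̂–3σ̂, * = beyond 3σ̂; sign = side of CL): 1:-C, 2:-B, 3:+B, 4:-*, 5:+C, 6:+C, 7:-B, 8:-C, 9:-C, 10:-C
Rule 1 (one point beyond the 3σ limits) is satisfied at point 4.

rule 1 at point 4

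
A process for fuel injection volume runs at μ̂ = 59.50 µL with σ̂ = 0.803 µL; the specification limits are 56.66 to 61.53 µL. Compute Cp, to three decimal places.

Cp = (USL − LSL) / (6σ̂) = (61.53 − 56.66) / (6 × 0.803) = 4.8700 / 4.8180 = 1.0108

1.011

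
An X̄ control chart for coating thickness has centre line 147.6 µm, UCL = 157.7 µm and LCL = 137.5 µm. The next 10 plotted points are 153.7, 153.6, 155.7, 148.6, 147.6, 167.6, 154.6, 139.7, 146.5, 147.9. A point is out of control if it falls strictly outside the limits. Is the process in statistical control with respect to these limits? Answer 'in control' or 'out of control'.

Compare each point to [137.5, 157.7]: sample 6 = 167.6 > UCL.

out of control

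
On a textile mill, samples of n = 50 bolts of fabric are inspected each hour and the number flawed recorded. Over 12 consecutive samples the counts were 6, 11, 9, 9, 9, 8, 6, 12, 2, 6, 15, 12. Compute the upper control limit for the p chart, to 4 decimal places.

p̄ = Σdᵢ / (k·n) = 105 / (12 × 50) = 0.17500
UCL = p̄ + 3·√(p̄(1−p̄)/n) = 0.17500 + 3 × √(0.17500×0.82500/50) = 0.17500 + 3 × 0.05374 = 0.33621

0.3362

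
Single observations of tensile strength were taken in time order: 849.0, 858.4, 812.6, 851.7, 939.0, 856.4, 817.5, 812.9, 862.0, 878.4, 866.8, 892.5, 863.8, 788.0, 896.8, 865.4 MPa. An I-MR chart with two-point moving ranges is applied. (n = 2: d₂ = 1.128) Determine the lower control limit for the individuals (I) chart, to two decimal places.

X̄ = (849.0 + 858.4 + 812.6 + 851.7 + 939.0 + 856.4 + 817.5 + 812.9 + 862.0 + 878.4 + 866.8 + 892.5 + 863.8 + 788.0 + 896.8 + 865.4) / 16 = 856.9500
Moving ranges: 9.4, 45.8, 39.1, 87.3, 82.6, 38.9, 4.6, 49.1, 16.4, 11.6, 25.7, 28.7, 75.8, 108.8, 31.4; M̄R̄ = 655.2000 / 15 = 43.6800
LCL = X̄ − 3·M̄R̄/d₂ = 856.9500 − 3 × 43.6800 / 1.128 = 740.7798

740.78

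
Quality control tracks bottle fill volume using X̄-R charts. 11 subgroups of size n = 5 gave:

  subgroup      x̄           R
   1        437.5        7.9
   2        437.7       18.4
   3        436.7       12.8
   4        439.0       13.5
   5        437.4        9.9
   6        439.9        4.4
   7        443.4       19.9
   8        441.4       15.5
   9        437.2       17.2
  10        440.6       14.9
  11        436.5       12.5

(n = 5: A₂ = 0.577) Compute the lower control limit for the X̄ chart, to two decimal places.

X̄̄ = (437.5 + 437.7 + 436.7 + 439.0 + 437.4 + 439.9 + 443.4 + 441.4 + 437.2 + 440.6 + 436.5) / 11 = 4827.3000 / 11 = 438.8455
R̄ = (7.9 + 18.4 + 12.8 + 13.5 + 9.9 + 4.4 + 19.9 + 15.5 + 17.2 + 14.9 + 12.5) / 11 = 146.9000 / 11 = 13.3545
LCL = X̄̄ − A₂·R̄ = 438.8455 − 0.577 × 13.3545 = 431.1399

431.14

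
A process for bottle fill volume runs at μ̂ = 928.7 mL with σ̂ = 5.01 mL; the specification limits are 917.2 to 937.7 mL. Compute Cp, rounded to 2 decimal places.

Cp = (USL − LSL) / (6σ̂) = (937.7 − 917.2) / (6 × 5.01) = 20.5000 / 30.0600 = 0.6820

0.68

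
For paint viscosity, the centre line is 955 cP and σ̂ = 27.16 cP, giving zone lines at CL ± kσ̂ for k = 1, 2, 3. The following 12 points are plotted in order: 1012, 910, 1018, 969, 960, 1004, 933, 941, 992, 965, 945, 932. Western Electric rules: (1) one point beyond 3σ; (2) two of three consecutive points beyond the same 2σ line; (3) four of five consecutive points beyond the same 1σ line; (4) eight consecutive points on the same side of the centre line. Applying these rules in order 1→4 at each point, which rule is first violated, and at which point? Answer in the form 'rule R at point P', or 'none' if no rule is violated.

rule 2 at point 3

Zone of each point (C = within 1σ̂, B = 1σ̂–2σ̂, A = 2σ̂–3σ̂, * = beyond 3σ̂; sign = side of CL): 1:+A, 2:-B, 3:+A, 4:+C, 5:+C, 6:+B, 7:-C, 8:-C, 9:+B, 10:+C, 11:-C, 12:-C
Rule 2 (two of three consecutive points beyond the same 2σ limit) is satisfied at point 3.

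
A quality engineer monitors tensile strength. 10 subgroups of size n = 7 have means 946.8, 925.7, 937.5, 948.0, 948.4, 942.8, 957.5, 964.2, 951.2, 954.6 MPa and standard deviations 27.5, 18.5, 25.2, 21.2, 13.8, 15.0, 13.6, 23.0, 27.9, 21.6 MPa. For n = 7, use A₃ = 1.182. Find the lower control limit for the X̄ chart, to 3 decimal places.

X̄̄ = (946.8 + 925.7 + 937.5 + 948.0 + 948.4 + 942.8 + 957.5 + 964.2 + 951.2 + 954.6) / 10 = 947.6700
s̄ = (27.5 + 18.5 + 25.2 + 21.2 + 13.8 + 15.0 + 13.6 + 23.0 + 27.9 + 21.6) / 10 = 20.7300
LCL = X̄̄ − A₃·s̄ = 947.6700 − 1.182 × 20.7300 = 923.1671

923.167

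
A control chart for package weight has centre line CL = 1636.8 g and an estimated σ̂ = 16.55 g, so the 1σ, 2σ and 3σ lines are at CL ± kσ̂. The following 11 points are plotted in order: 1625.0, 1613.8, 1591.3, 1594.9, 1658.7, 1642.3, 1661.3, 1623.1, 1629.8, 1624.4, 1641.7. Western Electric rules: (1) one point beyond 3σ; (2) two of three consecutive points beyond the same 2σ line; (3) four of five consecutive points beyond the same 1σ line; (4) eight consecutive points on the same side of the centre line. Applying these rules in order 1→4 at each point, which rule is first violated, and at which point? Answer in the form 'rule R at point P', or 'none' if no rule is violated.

Zone of each point (C = within 1σ̂, B = 1σ̂–2σ̂, A = 2σ̂–3σ̂, * = beyond 3σ̂; sign = side of CL): 1:-C, 2:-B, 3:-A, 4:-A, 5:+B, 6:+C, 7:+B, 8:-C, 9:-C, 10:-C, 11:+C
Rule 2 (two of three consecutive points beyond the same 2σ limit) is satisfied at point 4.

rule 2 at point 4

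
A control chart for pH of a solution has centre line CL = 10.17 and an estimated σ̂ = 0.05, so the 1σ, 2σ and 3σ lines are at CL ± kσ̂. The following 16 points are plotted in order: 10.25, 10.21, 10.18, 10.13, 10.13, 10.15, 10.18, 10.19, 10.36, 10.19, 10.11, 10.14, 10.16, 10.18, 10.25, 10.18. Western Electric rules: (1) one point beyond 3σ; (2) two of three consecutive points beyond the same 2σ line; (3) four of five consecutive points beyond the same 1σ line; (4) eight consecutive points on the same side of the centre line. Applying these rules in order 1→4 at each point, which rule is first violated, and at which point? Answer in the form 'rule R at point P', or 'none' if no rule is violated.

Zone of each point (C = within 1σ̂, B = 1σ̂–2σ̂, A = 2σ̂–3σ̂, * = beyond 3σ̂; sign = side of CL): 1:+B, 2:+C, 3:+C, 4:-C, 5:-C, 6:-C, 7:+C, 8:+C, 9:+*, 10:+C, 11:-B, 12:-C, 13:-C, 14:+C, 15:+B, 16:+C
Rule 1 (one point beyond the 3σ limits) is satisfied at point 9.

rule 1 at point 9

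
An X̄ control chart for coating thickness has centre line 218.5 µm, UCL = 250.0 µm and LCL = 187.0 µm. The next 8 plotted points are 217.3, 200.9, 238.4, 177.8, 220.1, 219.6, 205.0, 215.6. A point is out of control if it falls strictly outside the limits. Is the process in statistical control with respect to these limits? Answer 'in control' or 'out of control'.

Compare each point to [187.0, 250.0]: sample 4 = 177.8 < LCL.

out of control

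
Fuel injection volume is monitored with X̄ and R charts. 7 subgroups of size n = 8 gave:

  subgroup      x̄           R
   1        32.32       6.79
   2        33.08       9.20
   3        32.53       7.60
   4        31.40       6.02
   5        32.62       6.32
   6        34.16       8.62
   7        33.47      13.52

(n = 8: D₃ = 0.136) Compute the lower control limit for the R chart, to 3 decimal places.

1.128

R̄ = (6.79 + 9.20 + 7.60 + 6.02 + 6.32 + 8.62 + 13.52) / 7 = 58.0700 / 7 = 8.2957
LCL_R = D₃·R̄ = 0.136 × 8.2957 = 1.1282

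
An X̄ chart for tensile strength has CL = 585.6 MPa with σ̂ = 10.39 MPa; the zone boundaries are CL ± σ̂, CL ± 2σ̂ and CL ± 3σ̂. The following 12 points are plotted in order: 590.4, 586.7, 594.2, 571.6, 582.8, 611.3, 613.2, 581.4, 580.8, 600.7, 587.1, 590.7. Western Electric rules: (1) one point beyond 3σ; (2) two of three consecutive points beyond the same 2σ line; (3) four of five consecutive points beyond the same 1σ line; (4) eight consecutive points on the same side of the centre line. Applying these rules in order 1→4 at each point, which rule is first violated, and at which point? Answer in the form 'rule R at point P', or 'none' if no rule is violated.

Zone of each point (C = within 1σ̂, B = 1σ̂–2σ̂, A = 2σ̂–3σ̂, * = beyond 3σ̂; sign = side of CL): 1:+C, 2:+C, 3:+C, 4:-B, 5:-C, 6:+A, 7:+A, 8:-C, 9:-C, 10:+B, 11:+C, 12:+C
Rule 2 (two of three consecutive points beyond the same 2σ limit) is satisfied at point 7.

rule 2 at point 7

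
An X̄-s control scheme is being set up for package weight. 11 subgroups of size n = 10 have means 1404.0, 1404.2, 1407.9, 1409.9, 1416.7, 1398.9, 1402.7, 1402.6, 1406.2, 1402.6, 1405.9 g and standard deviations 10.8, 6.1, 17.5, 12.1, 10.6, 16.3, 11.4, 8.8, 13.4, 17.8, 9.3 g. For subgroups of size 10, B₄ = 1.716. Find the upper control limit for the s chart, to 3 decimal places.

s̄ = (10.8 + 6.1 + 17.5 + 12.1 + 10.6 + 16.3 + 11.4 + 8.8 + 13.4 + 17.8 + 9.3) / 11 = 12.1909
UCL_s = B₄·s̄ = 1.716 × 12.1909 = 20.9196

20.920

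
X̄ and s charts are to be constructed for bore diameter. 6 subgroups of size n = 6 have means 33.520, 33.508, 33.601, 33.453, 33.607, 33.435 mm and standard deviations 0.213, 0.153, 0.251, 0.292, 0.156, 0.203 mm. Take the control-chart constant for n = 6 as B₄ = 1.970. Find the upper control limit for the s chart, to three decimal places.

s̄ = (0.213 + 0.153 + 0.251 + 0.292 + 0.156 + 0.203) / 6 = 0.2113
UCL_s = B₄·s̄ = 1.970 × 0.2113 = 0.4163

0.416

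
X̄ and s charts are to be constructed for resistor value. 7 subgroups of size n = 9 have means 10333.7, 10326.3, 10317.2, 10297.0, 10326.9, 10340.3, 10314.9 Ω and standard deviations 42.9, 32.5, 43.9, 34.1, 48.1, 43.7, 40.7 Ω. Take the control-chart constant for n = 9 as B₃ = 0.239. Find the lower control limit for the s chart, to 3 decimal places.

9.761

s̄ = (42.9 + 32.5 + 43.9 + 34.1 + 48.1 + 43.7 + 40.7) / 7 = 40.8429
LCL_s = B₃·s̄ = 0.239 × 40.8429 = 9.7614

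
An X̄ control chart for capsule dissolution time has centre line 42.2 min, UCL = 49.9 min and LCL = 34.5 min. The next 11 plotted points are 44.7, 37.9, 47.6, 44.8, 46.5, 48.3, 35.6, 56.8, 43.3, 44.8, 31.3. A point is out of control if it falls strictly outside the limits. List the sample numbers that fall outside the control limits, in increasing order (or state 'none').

8, 11

Compare each point to [34.5, 49.9]: sample 8 = 56.8 > UCL; sample 11 = 31.3 < LCL.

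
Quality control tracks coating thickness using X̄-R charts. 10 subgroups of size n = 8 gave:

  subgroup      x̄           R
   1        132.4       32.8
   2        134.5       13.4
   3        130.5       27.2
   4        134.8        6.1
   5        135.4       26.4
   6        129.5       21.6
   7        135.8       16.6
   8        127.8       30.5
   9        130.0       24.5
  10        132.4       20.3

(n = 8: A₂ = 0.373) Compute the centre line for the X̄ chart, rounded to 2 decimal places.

132.31

X̄̄ = (132.4 + 134.5 + 130.5 + 134.8 + 135.4 + 129.5 + 135.8 + 127.8 + 130.0 + 132.4) / 10 = 1323.1000 / 10 = 132.3100
CL = X̄̄ = 132.3100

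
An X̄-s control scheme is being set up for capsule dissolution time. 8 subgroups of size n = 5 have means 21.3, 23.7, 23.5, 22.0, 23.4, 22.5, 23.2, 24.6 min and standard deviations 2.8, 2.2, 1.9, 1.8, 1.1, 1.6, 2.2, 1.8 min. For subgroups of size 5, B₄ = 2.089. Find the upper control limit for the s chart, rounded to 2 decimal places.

4.02

s̄ = (2.8 + 2.2 + 1.9 + 1.8 + 1.1 + 1.6 + 2.2 + 1.8) / 8 = 1.9250
UCL_s = B₄·s̄ = 2.089 × 1.9250 = 4.0213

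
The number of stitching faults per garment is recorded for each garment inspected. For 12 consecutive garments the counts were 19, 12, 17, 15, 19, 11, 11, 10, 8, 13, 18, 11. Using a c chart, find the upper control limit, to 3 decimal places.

c̄ = (19 + 12 + 17 + 15 + 19 + 11 + 11 + 10 + 8 + 13 + 18 + 11) / 12 = 164 / 12 = 13.6667
UCL = c̄ + 3√c̄ = 13.6667 + 3 × √13.6667 = 13.6667 + 3 × 3.6968 = 24.7572

24.757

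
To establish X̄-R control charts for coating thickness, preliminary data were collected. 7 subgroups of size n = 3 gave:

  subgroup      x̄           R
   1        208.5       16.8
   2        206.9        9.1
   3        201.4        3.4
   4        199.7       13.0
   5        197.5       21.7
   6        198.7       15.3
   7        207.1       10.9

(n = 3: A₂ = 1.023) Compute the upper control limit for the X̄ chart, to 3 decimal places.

X̄̄ = (208.5 + 206.9 + 201.4 + 199.7 + 197.5 + 198.7 + 207.1) / 7 = 1419.8000 / 7 = 202.8286
R̄ = (16.8 + 9.1 + 3.4 + 13.0 + 21.7 + 15.3 + 10.9) / 7 = 90.2000 / 7 = 12.8857
UCL = X̄̄ + A₂·R̄ = 202.8286 + 1.023 × 12.8857 = 216.0107

216.011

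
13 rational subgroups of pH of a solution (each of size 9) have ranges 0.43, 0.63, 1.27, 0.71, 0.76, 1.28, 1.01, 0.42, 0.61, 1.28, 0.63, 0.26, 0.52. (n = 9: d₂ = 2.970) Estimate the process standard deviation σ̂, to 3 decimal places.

R̄ = (0.43 + 0.63 + 1.27 + 0.71 + 0.76 + 1.28 + 1.01 + 0.42 + 0.61 + 1.28 + 0.63 + 0.26 + 0.52) / 13 = 0.7546
σ̂ = R̄ / d₂ = 0.7546 / 2.970 = 0.2541

0.254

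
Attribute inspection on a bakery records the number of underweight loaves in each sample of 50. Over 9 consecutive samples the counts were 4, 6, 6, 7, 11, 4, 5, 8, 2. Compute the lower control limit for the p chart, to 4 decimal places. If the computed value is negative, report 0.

0.0000

p̄ = Σdᵢ / (k·n) = 53 / (9 × 50) = 0.11778
LCL = p̄ − 3·√(p̄(1−p̄)/n) = 0.11778 − 3 × 0.04559 = -0.01898 → 0 (negative, so LCL = 0)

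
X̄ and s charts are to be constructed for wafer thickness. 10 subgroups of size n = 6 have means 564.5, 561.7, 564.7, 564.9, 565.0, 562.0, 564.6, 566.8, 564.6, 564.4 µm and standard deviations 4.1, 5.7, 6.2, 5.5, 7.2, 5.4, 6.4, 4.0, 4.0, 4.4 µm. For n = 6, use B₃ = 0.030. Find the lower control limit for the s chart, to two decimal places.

s̄ = (4.1 + 5.7 + 6.2 + 5.5 + 7.2 + 5.4 + 6.4 + 4.0 + 4.0 + 4.4) / 10 = 5.2900
LCL_s = B₃·s̄ = 0.030 × 5.2900 = 0.1587

0.16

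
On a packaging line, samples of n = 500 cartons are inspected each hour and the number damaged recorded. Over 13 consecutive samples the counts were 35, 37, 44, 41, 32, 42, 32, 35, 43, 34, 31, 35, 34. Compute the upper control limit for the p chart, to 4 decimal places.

p̄ = Σdᵢ / (k·n) = 475 / (13 × 500) = 0.07308
UCL = p̄ + 3·√(p̄(1−p̄)/n) = 0.07308 + 3 × √(0.07308×0.92692/500) = 0.07308 + 3 × 0.01164 = 0.10799

0.1080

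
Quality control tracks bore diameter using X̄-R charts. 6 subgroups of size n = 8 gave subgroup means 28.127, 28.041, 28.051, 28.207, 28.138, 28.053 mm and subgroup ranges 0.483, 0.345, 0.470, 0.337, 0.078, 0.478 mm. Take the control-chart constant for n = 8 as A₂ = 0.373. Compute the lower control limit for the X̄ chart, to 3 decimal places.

27.967

X̄̄ = (28.127 + 28.041 + 28.051 + 28.207 + 28.138 + 28.053) / 6 = 168.6170 / 6 = 28.1028
R̄ = (0.483 + 0.345 + 0.470 + 0.337 + 0.078 + 0.478) / 6 = 2.1910 / 6 = 0.3652
LCL = X̄̄ − A₂·R̄ = 28.1028 − 0.373 × 0.3652 = 27.9666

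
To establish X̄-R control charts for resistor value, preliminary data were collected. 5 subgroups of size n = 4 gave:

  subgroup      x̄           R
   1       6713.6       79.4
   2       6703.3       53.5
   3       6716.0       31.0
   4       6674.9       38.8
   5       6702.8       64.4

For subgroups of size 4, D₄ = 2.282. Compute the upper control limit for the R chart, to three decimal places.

R̄ = (79.4 + 53.5 + 31.0 + 38.8 + 64.4) / 5 = 267.1000 / 5 = 53.4200
UCL_R = D₄·R̄ = 2.282 × 53.4200 = 121.9044

121.904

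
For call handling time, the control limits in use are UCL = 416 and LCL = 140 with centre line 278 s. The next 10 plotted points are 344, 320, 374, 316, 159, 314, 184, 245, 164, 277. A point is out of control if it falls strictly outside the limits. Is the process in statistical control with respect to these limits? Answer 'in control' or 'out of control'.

in control

All 10 points lie within [140, 416].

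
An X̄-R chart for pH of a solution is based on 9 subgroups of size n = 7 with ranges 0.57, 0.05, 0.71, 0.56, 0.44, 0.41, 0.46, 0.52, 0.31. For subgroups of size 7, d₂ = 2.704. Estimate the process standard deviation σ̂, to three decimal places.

R̄ = (0.57 + 0.05 + 0.71 + 0.56 + 0.44 + 0.41 + 0.46 + 0.52 + 0.31) / 9 = 0.4478
σ̂ = R̄ / d₂ = 0.4478 / 2.704 = 0.1656

0.166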